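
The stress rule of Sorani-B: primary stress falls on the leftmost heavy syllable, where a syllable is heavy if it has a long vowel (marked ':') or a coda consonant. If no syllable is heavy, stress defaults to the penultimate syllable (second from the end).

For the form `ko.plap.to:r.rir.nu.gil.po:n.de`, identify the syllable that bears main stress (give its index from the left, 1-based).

2

Weights: 1 ko L, 2 plap H, 3 to:r H, 4 rir H, 5 nu L, 6 gil H, 7 po:n H, 8 de L.
Heavy syllables in the domain: 2, 3, 4, 6, 7. The leftmost is syllable 2 (plap).
Primary stress: syllable 2 → ko.ˈplap.to:r.rir.nu.gil.po:n.de.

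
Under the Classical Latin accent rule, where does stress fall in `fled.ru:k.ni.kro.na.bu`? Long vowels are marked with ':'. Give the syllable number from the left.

4

Classical Latin: stress the penult if heavy (long vowel or closed), else the antepenult.
Weights: 4 kro L, 5 na L, 6 bu L.
The penult (syllable 5, na) is light, so stress falls on the antepenult (syllable 4, kro).
Stress on syllable 4: fled.ru:k.ni.ˈkro.na.bu.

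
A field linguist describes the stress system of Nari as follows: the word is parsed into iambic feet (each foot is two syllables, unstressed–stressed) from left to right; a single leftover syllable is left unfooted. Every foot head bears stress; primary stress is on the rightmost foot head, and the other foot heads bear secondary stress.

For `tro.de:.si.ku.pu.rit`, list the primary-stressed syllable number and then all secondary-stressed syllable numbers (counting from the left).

primary 6, secondary 2, 4

Parse left to right into iambic (σˈσ) feet: (tro.ˈde:) (si.ˈku) (pu.ˈrit).
Foot heads (stressed positions): 2, 4, 6.
End Rule Rightmost: primary stress on the rightmost head = syllable 6.
Secondary stress on 2, 4: tro.ˌde:.si.ˌku.pu.ˈrit.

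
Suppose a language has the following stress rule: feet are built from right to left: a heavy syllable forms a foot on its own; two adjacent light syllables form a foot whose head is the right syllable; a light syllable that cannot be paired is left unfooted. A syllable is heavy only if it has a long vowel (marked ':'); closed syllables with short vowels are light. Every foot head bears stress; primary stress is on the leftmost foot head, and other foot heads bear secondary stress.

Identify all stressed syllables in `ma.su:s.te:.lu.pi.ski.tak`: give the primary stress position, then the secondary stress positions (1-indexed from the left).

primary 2, secondary 3, 5, 7

Weights: 1 ma L, 2 su:s H, 3 te: H, 4 lu L, 5 pi L, 6 ski L, 7 tak L.
Parse right to left (heavy = foot alone; LL = one foot; stranded L unfooted): ma (ˈsu:s) (ˈte:) (lu.ˈpi) (ski.ˈtak).
Foot heads: 2, 3, 5, 7.
Primary stress on the leftmost head = syllable 2.
Secondary stress on 3, 5, 7: ma.ˈsu:s.ˌte:.lu.ˌpi.ski.ˌtak.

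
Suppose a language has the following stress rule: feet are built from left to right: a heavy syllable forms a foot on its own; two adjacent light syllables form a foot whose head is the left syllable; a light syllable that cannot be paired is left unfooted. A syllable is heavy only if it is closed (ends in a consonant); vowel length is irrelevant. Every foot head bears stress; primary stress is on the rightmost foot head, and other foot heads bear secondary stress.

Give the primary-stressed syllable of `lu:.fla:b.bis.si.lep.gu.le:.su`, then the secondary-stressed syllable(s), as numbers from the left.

Weights: 1 lu: L, 2 fla:b H, 3 bis H, 4 si L, 5 lep H, 6 gu L, 7 le: L, 8 su L.
Parse left to right (heavy = foot alone; LL = one foot; stranded L unfooted): lu: (ˈfla:b) (ˈbis) si (ˈlep) (ˈgu.le:) su.
Foot heads: 2, 3, 5, 6.
Primary stress on the rightmost head = syllable 6.
Secondary stress on 2, 3, 5: lu:.ˌfla:b.ˌbis.si.ˌlep.ˈgu.le:.su.

primary 6, secondary 2, 3, 5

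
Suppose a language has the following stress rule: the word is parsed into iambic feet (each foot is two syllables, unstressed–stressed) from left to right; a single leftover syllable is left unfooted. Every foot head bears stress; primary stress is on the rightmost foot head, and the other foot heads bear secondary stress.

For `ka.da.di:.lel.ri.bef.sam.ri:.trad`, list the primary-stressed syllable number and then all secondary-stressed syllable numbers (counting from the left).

Parse left to right into iambic (σˈσ) feet: (ka.ˈda) (di:.ˈlel) (ri.ˈbef) (sam.ˈri:) trad. Syllable 9 is left unfooted.
Foot heads (stressed positions): 2, 4, 6, 8.
End Rule Rightmost: primary stress on the rightmost head = syllable 8.
Secondary stress on 2, 4, 6: ka.ˌda.di:.ˌlel.ri.ˌbef.sam.ˈri:.trad.

primary 8, secondary 2, 4, 6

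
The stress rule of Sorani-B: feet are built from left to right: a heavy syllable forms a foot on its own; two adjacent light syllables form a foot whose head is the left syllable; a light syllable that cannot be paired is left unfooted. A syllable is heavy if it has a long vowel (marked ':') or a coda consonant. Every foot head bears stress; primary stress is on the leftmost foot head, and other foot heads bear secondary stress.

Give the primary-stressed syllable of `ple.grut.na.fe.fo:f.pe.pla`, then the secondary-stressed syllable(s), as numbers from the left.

Weights: 1 ple L, 2 grut H, 3 na L, 4 fe L, 5 fo:f H, 6 pe L, 7 pla L.
Parse left to right (heavy = foot alone; LL = one foot; stranded L unfooted): ple (ˈgrut) (ˈna.fe) (ˈfo:f) (ˈpe.pla).
Foot heads: 2, 3, 5, 6.
Primary stress on the leftmost head = syllable 2.
Secondary stress on 3, 5, 6: ple.ˈgrut.ˌna.fe.ˌfo:f.ˌpe.pla.

primary 2, secondary 3, 5, 6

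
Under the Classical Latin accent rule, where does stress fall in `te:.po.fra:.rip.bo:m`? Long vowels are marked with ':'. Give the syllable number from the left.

Classical Latin: stress the penult if heavy (long vowel or closed), else the antepenult.
Weights: 3 fra: H, 4 rip H, 5 bo:m H.
The penult (syllable 4, rip) is heavy, so it takes stress.
Stress on syllable 4: te:.po.fra:.ˈrip.bo:m.

4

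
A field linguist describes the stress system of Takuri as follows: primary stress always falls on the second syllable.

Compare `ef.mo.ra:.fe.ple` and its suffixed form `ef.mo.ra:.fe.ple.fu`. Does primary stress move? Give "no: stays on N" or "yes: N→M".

Base `ef.mo.ra:.fe.ple` (5 syllables):
  The word has 5 syllables; the second syllable is syllable 2 (mo).
  → primary stress on syllable 2.
Suffixed `ef.mo.ra:.fe.ple.fu` (6 syllables):
  The word has 6 syllables; the second syllable is syllable 2 (mo).
  → primary stress on syllable 2.

no: stays on 2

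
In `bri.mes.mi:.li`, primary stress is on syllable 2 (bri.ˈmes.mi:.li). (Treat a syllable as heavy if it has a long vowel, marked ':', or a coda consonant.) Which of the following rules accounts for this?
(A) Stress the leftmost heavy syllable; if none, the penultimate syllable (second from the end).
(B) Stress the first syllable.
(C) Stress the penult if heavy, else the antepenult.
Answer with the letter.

Rule A → syllable 2 ✓.
Rule B → syllable 1 (observed: 2).
Rule C → syllable 3 (observed: 2).

A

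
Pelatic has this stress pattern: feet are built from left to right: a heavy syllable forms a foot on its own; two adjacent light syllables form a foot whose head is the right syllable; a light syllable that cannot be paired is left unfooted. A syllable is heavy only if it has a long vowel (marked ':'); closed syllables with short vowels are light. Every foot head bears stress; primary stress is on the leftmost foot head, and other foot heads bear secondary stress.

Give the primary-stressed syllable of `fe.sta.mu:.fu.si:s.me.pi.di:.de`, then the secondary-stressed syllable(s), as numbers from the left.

primary 2, secondary 3, 5, 7, 8

Weights: 1 fe L, 2 sta L, 3 mu: H, 4 fu L, 5 si:s H, 6 me L, 7 pi L, 8 di: H, 9 de L.
Parse left to right (heavy = foot alone; LL = one foot; stranded L unfooted): (fe.ˈsta) (ˈmu:) fu (ˈsi:s) (me.ˈpi) (ˈdi:) de.
Foot heads: 2, 3, 5, 7, 8.
Primary stress on the leftmost head = syllable 2.
Secondary stress on 3, 5, 7, 8: fe.ˈsta.ˌmu:.fu.ˌsi:s.me.ˌpi.ˌdi:.de.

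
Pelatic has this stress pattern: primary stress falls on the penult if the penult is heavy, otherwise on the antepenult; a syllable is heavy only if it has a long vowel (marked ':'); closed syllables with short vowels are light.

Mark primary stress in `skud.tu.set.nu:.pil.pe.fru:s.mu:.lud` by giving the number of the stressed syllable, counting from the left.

8

Weights: 7 fru:s H, 8 mu: H, 9 lud L.
The penult (syllable 8, mu:) is heavy, so it takes stress.
Primary stress: syllable 8 → skud.tu.set.nu:.pil.pe.fru:s.ˈmu:.lud.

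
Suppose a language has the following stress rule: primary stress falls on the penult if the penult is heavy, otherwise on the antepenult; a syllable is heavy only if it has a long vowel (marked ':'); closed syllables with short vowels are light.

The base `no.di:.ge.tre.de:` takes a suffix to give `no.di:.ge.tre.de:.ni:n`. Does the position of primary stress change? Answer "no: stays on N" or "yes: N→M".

yes: 3→5

Base `no.di:.ge.tre.de:` (5 syllables):
  Weights: 3 ge L, 4 tre L, 5 de: H.
  The penult (syllable 4, tre) is light, so stress falls on the antepenult (syllable 3, ge).
  → primary stress on syllable 3.
Suffixed `no.di:.ge.tre.de:.ni:n` (6 syllables):
  Weights: 4 tre L, 5 de: H, 6 ni:n H.
  The penult (syllable 5, de:) is heavy, so it takes stress.
  → primary stress on syllable 5.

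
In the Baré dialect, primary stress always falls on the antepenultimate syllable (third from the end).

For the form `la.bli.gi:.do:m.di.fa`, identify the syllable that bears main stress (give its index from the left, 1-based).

4

The word has 6 syllables; the antepenultimate syllable (third from the end) is syllable 4 (do:m).
Primary stress: syllable 4 → la.bli.gi:.ˈdo:m.di.fa.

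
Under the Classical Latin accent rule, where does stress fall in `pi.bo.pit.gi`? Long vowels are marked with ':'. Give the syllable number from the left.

Classical Latin: stress the penult if heavy (long vowel or closed), else the antepenult.
Weights: 2 bo L, 3 pit H, 4 gi L.
The penult (syllable 3, pit) is heavy, so it takes stress.
Stress on syllable 3: pi.bo.ˈpit.gi.

3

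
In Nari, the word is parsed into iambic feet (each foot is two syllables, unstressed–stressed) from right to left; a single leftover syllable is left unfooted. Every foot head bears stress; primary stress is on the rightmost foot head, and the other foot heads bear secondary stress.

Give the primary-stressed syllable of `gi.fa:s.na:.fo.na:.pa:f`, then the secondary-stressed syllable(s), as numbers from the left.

primary 6, secondary 2, 4

Parse right to left into iambic (σˈσ) feet: (gi.ˈfa:s) (na:.ˈfo) (na:.ˈpa:f).
Foot heads (stressed positions): 2, 4, 6.
End Rule Rightmost: primary stress on the rightmost head = syllable 6.
Secondary stress on 2, 4: gi.ˌfa:s.na:.ˌfo.na:.ˈpa:f.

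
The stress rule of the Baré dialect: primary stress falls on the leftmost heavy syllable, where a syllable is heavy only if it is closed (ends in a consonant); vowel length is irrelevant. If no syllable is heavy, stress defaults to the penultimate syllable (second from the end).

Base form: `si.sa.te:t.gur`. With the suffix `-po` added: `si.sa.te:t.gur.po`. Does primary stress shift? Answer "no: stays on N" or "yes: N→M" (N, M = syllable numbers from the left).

Base `si.sa.te:t.gur` (4 syllables):
  Weights: 1 si L, 2 sa L, 3 te:t H, 4 gur H.
  Heavy syllables in the domain: 3, 4. The leftmost is syllable 3 (te:t).
  → primary stress on syllable 3.
Suffixed `si.sa.te:t.gur.po` (5 syllables):
  Weights: 1 si L, 2 sa L, 3 te:t H, 4 gur H, 5 po L.
  Heavy syllables in the domain: 3, 4. The leftmost is syllable 3 (te:t).
  → primary stress on syllable 3.

no: stays on 3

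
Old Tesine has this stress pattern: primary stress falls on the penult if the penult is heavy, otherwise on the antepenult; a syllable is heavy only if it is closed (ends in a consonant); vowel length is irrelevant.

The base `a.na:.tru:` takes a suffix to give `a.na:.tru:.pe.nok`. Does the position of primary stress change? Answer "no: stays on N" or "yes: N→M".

yes: 1→3

Base `a.na:.tru:` (3 syllables):
  Weights: 1 a L, 2 na: L, 3 tru: L.
  The penult (syllable 2, na:) is light, so stress falls on the antepenult (syllable 1, a).
  → primary stress on syllable 1.
Suffixed `a.na:.tru:.pe.nok` (5 syllables):
  Weights: 3 tru: L, 4 pe L, 5 nok H.
  The penult (syllable 4, pe) is light, so stress falls on the antepenult (syllable 3, tru:).
  → primary stress on syllable 3.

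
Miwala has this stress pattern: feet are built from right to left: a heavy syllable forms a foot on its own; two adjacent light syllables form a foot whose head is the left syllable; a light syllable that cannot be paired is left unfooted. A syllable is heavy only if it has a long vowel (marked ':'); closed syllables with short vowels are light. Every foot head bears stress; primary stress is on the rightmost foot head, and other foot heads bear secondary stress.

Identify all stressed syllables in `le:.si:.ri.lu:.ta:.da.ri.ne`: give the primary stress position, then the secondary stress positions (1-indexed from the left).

primary 7, secondary 1, 2, 4, 5

Weights: 1 le: H, 2 si: H, 3 ri L, 4 lu: H, 5 ta: H, 6 da L, 7 ri L, 8 ne L.
Parse right to left (heavy = foot alone; LL = one foot; stranded L unfooted): (ˈle:) (ˈsi:) ri (ˈlu:) (ˈta:) da (ˈri.ne).
Foot heads: 1, 2, 4, 5, 7.
Primary stress on the rightmost head = syllable 7.
Secondary stress on 1, 2, 4, 5: ˌle:.ˌsi:.ri.ˌlu:.ˌta:.da.ˈri.ne.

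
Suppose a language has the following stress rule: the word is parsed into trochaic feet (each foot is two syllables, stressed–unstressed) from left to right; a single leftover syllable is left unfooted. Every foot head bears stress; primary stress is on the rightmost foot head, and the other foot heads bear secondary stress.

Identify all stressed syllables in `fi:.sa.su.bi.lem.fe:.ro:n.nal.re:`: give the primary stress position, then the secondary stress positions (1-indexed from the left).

Parse left to right into trochaic (ˈσσ) feet: (ˈfi:.sa) (ˈsu.bi) (ˈlem.fe:) (ˈro:n.nal) re:. Syllable 9 is left unfooted.
Foot heads (stressed positions): 1, 3, 5, 7.
End Rule Rightmost: primary stress on the rightmost head = syllable 7.
Secondary stress on 1, 3, 5: ˌfi:.sa.ˌsu.bi.ˌlem.fe:.ˈro:n.nal.re:.

primary 7, secondary 1, 3, 5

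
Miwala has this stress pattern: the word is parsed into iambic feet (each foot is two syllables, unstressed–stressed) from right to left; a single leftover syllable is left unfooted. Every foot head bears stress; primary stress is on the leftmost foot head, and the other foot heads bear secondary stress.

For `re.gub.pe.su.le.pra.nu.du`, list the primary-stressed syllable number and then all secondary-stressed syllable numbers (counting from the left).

Parse right to left into iambic (σˈσ) feet: (re.ˈgub) (pe.ˈsu) (le.ˈpra) (nu.ˈdu).
Foot heads (stressed positions): 2, 4, 6, 8.
End Rule Leftmost: primary stress on the leftmost head = syllable 2.
Secondary stress on 4, 6, 8: re.ˈgub.pe.ˌsu.le.ˌpra.nu.ˌdu.

primary 2, secondary 4, 6, 8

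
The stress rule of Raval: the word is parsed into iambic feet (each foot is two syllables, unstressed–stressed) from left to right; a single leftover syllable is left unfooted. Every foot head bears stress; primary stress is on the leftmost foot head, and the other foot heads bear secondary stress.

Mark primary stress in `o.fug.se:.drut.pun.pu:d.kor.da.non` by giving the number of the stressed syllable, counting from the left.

2

Parse left to right into iambic (σˈσ) feet: (o.ˈfug) (se:.ˈdrut) (pun.ˈpu:d) (kor.ˈda) non. Syllable 9 is left unfooted.
Foot heads (stressed positions): 2, 4, 6, 8.
End Rule Leftmost: primary stress on the leftmost head = syllable 2.
Primary stress: syllable 2 → o.ˈfug.se:.drut.pun.pu:d.kor.da.non.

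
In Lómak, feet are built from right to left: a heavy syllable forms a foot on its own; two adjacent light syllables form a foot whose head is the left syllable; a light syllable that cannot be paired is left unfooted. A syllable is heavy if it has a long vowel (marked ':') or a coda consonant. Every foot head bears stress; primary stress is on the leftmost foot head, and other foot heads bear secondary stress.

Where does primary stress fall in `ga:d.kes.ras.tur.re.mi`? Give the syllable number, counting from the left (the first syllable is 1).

Weights: 1 ga:d H, 2 kes H, 3 ras H, 4 tur H, 5 re L, 6 mi L.
Parse right to left (heavy = foot alone; LL = one foot; stranded L unfooted): (ˈga:d) (ˈkes) (ˈras) (ˈtur) (ˈre.mi).
Foot heads: 1, 2, 3, 4, 5.
Primary stress on the leftmost head = syllable 1.
Primary stress: syllable 1 → ˈga:d.kes.ras.tur.re.mi.

1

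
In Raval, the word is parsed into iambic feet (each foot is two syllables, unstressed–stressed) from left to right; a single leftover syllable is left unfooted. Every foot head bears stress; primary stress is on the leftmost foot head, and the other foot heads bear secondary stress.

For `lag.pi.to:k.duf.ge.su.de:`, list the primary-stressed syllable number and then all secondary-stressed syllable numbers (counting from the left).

primary 2, secondary 4, 6

Parse left to right into iambic (σˈσ) feet: (lag.ˈpi) (to:k.ˈduf) (ge.ˈsu) de:. Syllable 7 is left unfooted.
Foot heads (stressed positions): 2, 4, 6.
End Rule Leftmost: primary stress on the leftmost head = syllable 2.
Secondary stress on 4, 6: lag.ˈpi.to:k.ˌduf.ge.ˌsu.de:.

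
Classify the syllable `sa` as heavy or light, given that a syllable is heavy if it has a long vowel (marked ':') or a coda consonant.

`sa`: short vowel, open (no coda). Short vowel, open → light.

light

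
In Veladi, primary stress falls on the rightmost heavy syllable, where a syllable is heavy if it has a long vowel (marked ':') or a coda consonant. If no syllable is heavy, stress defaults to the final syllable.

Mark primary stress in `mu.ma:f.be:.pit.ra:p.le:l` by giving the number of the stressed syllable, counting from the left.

6

Weights: 1 mu L, 2 ma:f H, 3 be: H, 4 pit H, 5 ra:p H, 6 le:l H.
Heavy syllables in the domain: 2, 3, 4, 5, 6. The rightmost is syllable 6 (le:l).
Primary stress: syllable 6 → mu.ma:f.be:.pit.ra:p.ˈle:l.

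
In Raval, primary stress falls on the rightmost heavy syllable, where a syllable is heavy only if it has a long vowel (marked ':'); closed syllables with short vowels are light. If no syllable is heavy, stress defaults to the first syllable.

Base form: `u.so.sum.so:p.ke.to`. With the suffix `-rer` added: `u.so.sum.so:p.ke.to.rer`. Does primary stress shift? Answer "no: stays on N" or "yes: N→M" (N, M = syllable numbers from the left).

no: stays on 4

Base `u.so.sum.so:p.ke.to` (6 syllables):
  Weights: 1 u L, 2 so L, 3 sum L, 4 so:p H, 5 ke L, 6 to L.
  Heavy syllables in the domain: 4. The rightmost is syllable 4 (so:p).
  → primary stress on syllable 4.
Suffixed `u.so.sum.so:p.ke.to.rer` (7 syllables):
  Weights: 1 u L, 2 so L, 3 sum L, 4 so:p H, 5 ke L, 6 to L, 7 rer L.
  Heavy syllables in the domain: 4. The rightmost is syllable 4 (so:p).
  → primary stress on syllable 4.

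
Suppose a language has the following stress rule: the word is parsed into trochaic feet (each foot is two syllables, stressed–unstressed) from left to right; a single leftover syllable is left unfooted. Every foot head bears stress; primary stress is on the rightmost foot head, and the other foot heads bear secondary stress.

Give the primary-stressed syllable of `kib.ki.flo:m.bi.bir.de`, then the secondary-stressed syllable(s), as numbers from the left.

Parse left to right into trochaic (ˈσσ) feet: (ˈkib.ki) (ˈflo:m.bi) (ˈbir.de).
Foot heads (stressed positions): 1, 3, 5.
End Rule Rightmost: primary stress on the rightmost head = syllable 5.
Secondary stress on 1, 3: ˌkib.ki.ˌflo:m.bi.ˈbir.de.

primary 5, secondary 1, 3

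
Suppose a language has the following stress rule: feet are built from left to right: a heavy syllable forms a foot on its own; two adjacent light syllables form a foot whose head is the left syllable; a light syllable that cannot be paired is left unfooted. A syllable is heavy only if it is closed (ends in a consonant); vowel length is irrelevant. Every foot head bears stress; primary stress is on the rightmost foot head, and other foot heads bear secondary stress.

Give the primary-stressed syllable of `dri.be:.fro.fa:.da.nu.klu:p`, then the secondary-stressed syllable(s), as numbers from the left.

primary 7, secondary 1, 3, 5

Weights: 1 dri L, 2 be: L, 3 fro L, 4 fa: L, 5 da L, 6 nu L, 7 klu:p H.
Parse left to right (heavy = foot alone; LL = one foot; stranded L unfooted): (ˈdri.be:) (ˈfro.fa:) (ˈda.nu) (ˈklu:p).
Foot heads: 1, 3, 5, 7.
Primary stress on the rightmost head = syllable 7.
Secondary stress on 1, 3, 5: ˌdri.be:.ˌfro.fa:.ˌda.nu.ˈklu:p.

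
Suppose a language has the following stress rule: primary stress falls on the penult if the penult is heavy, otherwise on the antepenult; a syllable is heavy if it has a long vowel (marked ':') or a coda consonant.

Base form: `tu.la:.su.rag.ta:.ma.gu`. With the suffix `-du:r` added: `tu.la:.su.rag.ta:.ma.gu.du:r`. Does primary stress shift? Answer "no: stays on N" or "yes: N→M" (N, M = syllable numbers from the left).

Base `tu.la:.su.rag.ta:.ma.gu` (7 syllables):
  Weights: 5 ta: H, 6 ma L, 7 gu L.
  The penult (syllable 6, ma) is light, so stress falls on the antepenult (syllable 5, ta:).
  → primary stress on syllable 5.
Suffixed `tu.la:.su.rag.ta:.ma.gu.du:r` (8 syllables):
  Weights: 6 ma L, 7 gu L, 8 du:r H.
  The penult (syllable 7, gu) is light, so stress falls on the antepenult (syllable 6, ma).
  → primary stress on syllable 6.

yes: 5→6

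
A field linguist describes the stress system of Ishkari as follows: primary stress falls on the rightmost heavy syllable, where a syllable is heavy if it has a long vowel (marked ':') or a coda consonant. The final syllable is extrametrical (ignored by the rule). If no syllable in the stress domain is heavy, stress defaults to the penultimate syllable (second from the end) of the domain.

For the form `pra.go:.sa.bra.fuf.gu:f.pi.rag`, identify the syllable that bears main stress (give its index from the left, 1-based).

The final syllable (8, rag) is extrametrical; the stress domain is syllables 1–7.
Weights: 1 pra L, 2 go: H, 3 sa L, 4 bra L, 5 fuf H, 6 gu:f H, 7 pi L.
Heavy syllables in the domain: 2, 5, 6. The rightmost is syllable 6 (gu:f).
Primary stress: syllable 6 → pra.go:.sa.bra.fuf.ˈgu:f.pi.rag.

6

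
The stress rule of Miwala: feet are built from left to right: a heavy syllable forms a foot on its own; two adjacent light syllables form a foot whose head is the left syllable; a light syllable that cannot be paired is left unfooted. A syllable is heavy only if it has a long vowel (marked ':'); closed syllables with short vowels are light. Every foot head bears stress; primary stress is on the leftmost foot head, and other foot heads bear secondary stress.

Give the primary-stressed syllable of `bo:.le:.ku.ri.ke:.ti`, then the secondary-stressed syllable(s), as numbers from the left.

primary 1, secondary 2, 3, 5

Weights: 1 bo: H, 2 le: H, 3 ku L, 4 ri L, 5 ke: H, 6 ti L.
Parse left to right (heavy = foot alone; LL = one foot; stranded L unfooted): (ˈbo:) (ˈle:) (ˈku.ri) (ˈke:) ti.
Foot heads: 1, 2, 3, 5.
Primary stress on the leftmost head = syllable 1.
Secondary stress on 2, 3, 5: ˈbo:.ˌle:.ˌku.ri.ˌke:.ti.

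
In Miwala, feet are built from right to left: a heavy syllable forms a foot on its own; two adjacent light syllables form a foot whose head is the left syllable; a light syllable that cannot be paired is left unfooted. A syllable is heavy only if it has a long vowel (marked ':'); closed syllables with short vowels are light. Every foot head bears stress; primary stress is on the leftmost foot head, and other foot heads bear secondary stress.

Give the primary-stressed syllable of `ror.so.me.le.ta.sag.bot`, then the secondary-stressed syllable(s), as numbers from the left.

Weights: 1 ror L, 2 so L, 3 me L, 4 le L, 5 ta L, 6 sag L, 7 bot L.
Parse right to left (heavy = foot alone; LL = one foot; stranded L unfooted): ror (ˈso.me) (ˈle.ta) (ˈsag.bot).
Foot heads: 2, 4, 6.
Primary stress on the leftmost head = syllable 2.
Secondary stress on 4, 6: ror.ˈso.me.ˌle.ta.ˌsag.bot.

primary 2, secondary 4, 6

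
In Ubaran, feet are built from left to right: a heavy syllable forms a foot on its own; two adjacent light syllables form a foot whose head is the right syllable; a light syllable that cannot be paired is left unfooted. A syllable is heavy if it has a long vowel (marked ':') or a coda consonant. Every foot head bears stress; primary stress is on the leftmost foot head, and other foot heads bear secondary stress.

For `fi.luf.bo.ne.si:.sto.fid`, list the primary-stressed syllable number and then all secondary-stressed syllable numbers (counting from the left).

primary 2, secondary 4, 5, 7

Weights: 1 fi L, 2 luf H, 3 bo L, 4 ne L, 5 si: H, 6 sto L, 7 fid H.
Parse left to right (heavy = foot alone; LL = one foot; stranded L unfooted): fi (ˈluf) (bo.ˈne) (ˈsi:) sto (ˈfid).
Foot heads: 2, 4, 5, 7.
Primary stress on the leftmost head = syllable 2.
Secondary stress on 4, 5, 7: fi.ˈluf.bo.ˌne.ˌsi:.sto.ˌfid.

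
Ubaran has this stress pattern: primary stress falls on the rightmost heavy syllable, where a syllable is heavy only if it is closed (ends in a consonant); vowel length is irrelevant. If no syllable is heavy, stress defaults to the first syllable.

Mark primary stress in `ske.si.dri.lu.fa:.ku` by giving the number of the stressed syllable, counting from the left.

1

Weights: 1 ske L, 2 si L, 3 dri L, 4 lu L, 5 fa: L, 6 ku L.
No heavy syllable in the domain; default to the first syllable = syllable 1.
Primary stress: syllable 1 → ˈske.si.dri.lu.fa:.ku.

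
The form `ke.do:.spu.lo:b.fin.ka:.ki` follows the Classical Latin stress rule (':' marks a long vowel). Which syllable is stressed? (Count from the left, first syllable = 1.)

6

Classical Latin: stress the penult if heavy (long vowel or closed), else the antepenult.
Weights: 5 fin H, 6 ka: H, 7 ki L.
The penult (syllable 6, ka:) is heavy, so it takes stress.
Stress on syllable 6: ke.do:.spu.lo:b.fin.ˈka:.ki.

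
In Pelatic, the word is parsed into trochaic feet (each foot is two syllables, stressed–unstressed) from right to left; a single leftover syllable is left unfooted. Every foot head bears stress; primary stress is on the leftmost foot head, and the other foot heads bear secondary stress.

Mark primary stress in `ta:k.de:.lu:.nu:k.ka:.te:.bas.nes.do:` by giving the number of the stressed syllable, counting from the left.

2

Parse right to left into trochaic (ˈσσ) feet: ta:k (ˈde:.lu:) (ˈnu:k.ka:) (ˈte:.bas) (ˈnes.do:). Syllable 1 is left unfooted.
Foot heads (stressed positions): 2, 4, 6, 8.
End Rule Leftmost: primary stress on the leftmost head = syllable 2.
Primary stress: syllable 2 → ta:k.ˈde:.lu:.nu:k.ka:.te:.bas.nes.do:.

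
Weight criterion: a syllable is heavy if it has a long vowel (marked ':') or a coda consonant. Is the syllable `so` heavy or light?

light

`so`: short vowel, open (no coda). Short vowel, open → light.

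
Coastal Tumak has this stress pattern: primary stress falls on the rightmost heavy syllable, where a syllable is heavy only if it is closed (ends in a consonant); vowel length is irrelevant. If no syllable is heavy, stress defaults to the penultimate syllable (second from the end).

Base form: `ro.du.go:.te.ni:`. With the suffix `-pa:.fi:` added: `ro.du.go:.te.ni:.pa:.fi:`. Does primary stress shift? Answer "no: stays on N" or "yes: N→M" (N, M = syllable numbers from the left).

Base `ro.du.go:.te.ni:` (5 syllables):
  Weights: 1 ro L, 2 du L, 3 go: L, 4 te L, 5 ni: L.
  No heavy syllable in the domain; default to the penultimate syllable (second from the end) = syllable 4.
  → primary stress on syllable 4.
Suffixed `ro.du.go:.te.ni:.pa:.fi:` (7 syllables):
  Weights: 1 ro L, 2 du L, 3 go: L, 4 te L, 5 ni: L, 6 pa: L, 7 fi: L.
  No heavy syllable in the domain; default to the penultimate syllable (second from the end) = syllable 6.
  → primary stress on syllable 6.

yes: 4→6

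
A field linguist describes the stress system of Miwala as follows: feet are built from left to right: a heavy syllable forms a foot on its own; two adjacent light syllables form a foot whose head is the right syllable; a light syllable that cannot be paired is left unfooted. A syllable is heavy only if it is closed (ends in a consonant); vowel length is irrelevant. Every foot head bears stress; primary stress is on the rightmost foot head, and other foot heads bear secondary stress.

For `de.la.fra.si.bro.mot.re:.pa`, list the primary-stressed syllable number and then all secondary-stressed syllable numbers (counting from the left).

primary 8, secondary 2, 4, 6

Weights: 1 de L, 2 la L, 3 fra L, 4 si L, 5 bro L, 6 mot H, 7 re: L, 8 pa L.
Parse left to right (heavy = foot alone; LL = one foot; stranded L unfooted): (de.ˈla) (fra.ˈsi) bro (ˈmot) (re:.ˈpa).
Foot heads: 2, 4, 6, 8.
Primary stress on the rightmost head = syllable 8.
Secondary stress on 2, 4, 6: de.ˌla.fra.ˌsi.bro.ˌmot.re:.ˈpa.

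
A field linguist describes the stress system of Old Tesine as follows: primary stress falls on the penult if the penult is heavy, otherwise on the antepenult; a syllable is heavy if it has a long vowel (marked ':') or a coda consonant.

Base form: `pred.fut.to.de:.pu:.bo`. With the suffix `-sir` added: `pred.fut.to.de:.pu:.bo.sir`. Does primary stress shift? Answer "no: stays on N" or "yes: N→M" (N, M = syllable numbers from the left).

no: stays on 5

Base `pred.fut.to.de:.pu:.bo` (6 syllables):
  Weights: 4 de: H, 5 pu: H, 6 bo L.
  The penult (syllable 5, pu:) is heavy, so it takes stress.
  → primary stress on syllable 5.
Suffixed `pred.fut.to.de:.pu:.bo.sir` (7 syllables):
  Weights: 5 pu: H, 6 bo L, 7 sir H.
  The penult (syllable 6, bo) is light, so stress falls on the antepenult (syllable 5, pu:).
  → primary stress on syllable 5.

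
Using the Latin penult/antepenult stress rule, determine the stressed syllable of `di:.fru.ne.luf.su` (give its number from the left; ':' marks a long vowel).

4

Classical Latin: stress the penult if heavy (long vowel or closed), else the antepenult.
Weights: 3 ne L, 4 luf H, 5 su L.
The penult (syllable 4, luf) is heavy, so it takes stress.
Stress on syllable 4: di:.fru.ne.ˈluf.su.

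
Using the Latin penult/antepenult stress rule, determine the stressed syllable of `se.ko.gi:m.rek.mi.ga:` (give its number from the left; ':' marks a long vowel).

Classical Latin: stress the penult if heavy (long vowel or closed), else the antepenult.
Weights: 4 rek H, 5 mi L, 6 ga: H.
The penult (syllable 5, mi) is light, so stress falls on the antepenult (syllable 4, rek).
Stress on syllable 4: se.ko.gi:m.ˈrek.mi.ga:.

4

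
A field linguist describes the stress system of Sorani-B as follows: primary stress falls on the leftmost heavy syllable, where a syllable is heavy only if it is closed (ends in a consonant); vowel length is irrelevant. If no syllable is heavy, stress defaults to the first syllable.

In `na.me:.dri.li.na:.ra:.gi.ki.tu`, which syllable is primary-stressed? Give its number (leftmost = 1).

1

Weights: 1 na L, 2 me: L, 3 dri L, 4 li L, 5 na: L, 6 ra: L, 7 gi L, 8 ki L, 9 tu L.
No heavy syllable in the domain; default to the first syllable = syllable 1.
Primary stress: syllable 1 → ˈna.me:.dri.li.na:.ra:.gi.ki.tu.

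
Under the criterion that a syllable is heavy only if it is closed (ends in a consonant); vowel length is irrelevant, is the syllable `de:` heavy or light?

light

`de:`: long vowel, open (no coda). Open (no coda) → light.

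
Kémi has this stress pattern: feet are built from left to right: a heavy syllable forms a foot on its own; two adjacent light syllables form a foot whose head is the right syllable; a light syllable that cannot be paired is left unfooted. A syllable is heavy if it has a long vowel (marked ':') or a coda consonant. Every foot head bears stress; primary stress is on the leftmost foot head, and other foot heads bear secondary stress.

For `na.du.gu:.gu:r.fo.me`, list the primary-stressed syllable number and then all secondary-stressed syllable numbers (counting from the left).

Weights: 1 na L, 2 du L, 3 gu: H, 4 gu:r H, 5 fo L, 6 me L.
Parse left to right (heavy = foot alone; LL = one foot; stranded L unfooted): (na.ˈdu) (ˈgu:) (ˈgu:r) (fo.ˈme).
Foot heads: 2, 3, 4, 6.
Primary stress on the leftmost head = syllable 2.
Secondary stress on 3, 4, 6: na.ˈdu.ˌgu:.ˌgu:r.fo.ˌme.

primary 2, secondary 3, 4, 6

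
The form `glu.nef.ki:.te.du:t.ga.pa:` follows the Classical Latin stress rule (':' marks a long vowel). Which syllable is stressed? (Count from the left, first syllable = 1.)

Classical Latin: stress the penult if heavy (long vowel or closed), else the antepenult.
Weights: 5 du:t H, 6 ga L, 7 pa: H.
The penult (syllable 6, ga) is light, so stress falls on the antepenult (syllable 5, du:t).
Stress on syllable 5: glu.nef.ki:.te.ˈdu:t.ga.pa:.

5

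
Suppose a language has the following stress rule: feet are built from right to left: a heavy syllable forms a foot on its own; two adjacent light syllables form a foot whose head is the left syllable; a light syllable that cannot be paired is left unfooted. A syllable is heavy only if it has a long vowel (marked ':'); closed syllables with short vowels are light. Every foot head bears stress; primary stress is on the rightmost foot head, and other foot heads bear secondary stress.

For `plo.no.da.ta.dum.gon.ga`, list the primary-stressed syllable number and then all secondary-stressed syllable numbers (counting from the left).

primary 6, secondary 2, 4

Weights: 1 plo L, 2 no L, 3 da L, 4 ta L, 5 dum L, 6 gon L, 7 ga L.
Parse right to left (heavy = foot alone; LL = one foot; stranded L unfooted): plo (ˈno.da) (ˈta.dum) (ˈgon.ga).
Foot heads: 2, 4, 6.
Primary stress on the rightmost head = syllable 6.
Secondary stress on 2, 4: plo.ˌno.da.ˌta.dum.ˈgon.ga.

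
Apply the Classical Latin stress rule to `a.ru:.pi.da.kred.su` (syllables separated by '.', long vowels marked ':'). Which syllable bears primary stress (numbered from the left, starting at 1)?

Classical Latin: stress the penult if heavy (long vowel or closed), else the antepenult.
Weights: 4 da L, 5 kred H, 6 su L.
The penult (syllable 5, kred) is heavy, so it takes stress.
Stress on syllable 5: a.ru:.pi.da.ˈkred.su.

5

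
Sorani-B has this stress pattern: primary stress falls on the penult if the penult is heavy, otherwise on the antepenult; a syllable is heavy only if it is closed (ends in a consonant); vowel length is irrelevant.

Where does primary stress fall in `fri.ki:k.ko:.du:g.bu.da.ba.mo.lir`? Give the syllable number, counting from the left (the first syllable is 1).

7

Weights: 7 ba L, 8 mo L, 9 lir H.
The penult (syllable 8, mo) is light, so stress falls on the antepenult (syllable 7, ba).
Primary stress: syllable 7 → fri.ki:k.ko:.du:g.bu.da.ˈba.mo.lir.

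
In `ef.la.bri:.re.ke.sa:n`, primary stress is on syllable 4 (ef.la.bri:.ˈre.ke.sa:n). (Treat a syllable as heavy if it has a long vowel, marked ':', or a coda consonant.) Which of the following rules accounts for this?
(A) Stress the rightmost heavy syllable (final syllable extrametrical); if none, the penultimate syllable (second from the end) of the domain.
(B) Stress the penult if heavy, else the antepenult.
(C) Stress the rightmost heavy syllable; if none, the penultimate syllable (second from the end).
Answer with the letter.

B

Rule A → syllable 3 (observed: 4).
Rule B → syllable 4 ✓.
Rule C → syllable 6 (observed: 4).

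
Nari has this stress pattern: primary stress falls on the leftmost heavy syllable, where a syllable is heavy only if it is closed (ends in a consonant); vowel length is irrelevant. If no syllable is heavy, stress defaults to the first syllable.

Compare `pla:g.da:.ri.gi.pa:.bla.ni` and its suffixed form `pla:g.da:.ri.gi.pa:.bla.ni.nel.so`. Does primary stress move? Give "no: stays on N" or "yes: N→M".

Base `pla:g.da:.ri.gi.pa:.bla.ni` (7 syllables):
  Weights: 1 pla:g H, 2 da: L, 3 ri L, 4 gi L, 5 pa: L, 6 bla L, 7 ni L.
  Heavy syllables in the domain: 1. The leftmost is syllable 1 (pla:g).
  → primary stress on syllable 1.
Suffixed `pla:g.da:.ri.gi.pa:.bla.ni.nel.so` (9 syllables):
  Weights: 1 pla:g H, 2 da: L, 3 ri L, 4 gi L, 5 pa: L, 6 bla L, 7 ni L, 8 nel H, 9 so L.
  Heavy syllables in the domain: 1, 8. The leftmost is syllable 1 (pla:g).
  → primary stress on syllable 1.

no: stays on 1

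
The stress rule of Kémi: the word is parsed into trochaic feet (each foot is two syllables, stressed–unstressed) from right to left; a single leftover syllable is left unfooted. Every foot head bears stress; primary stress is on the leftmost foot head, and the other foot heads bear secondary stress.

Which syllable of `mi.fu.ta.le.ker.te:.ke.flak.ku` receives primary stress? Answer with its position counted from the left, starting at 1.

Parse right to left into trochaic (ˈσσ) feet: mi (ˈfu.ta) (ˈle.ker) (ˈte:.ke) (ˈflak.ku). Syllable 1 is left unfooted.
Foot heads (stressed positions): 2, 4, 6, 8.
End Rule Leftmost: primary stress on the leftmost head = syllable 2.
Primary stress: syllable 2 → mi.ˈfu.ta.le.ker.te:.ke.flak.ku.

2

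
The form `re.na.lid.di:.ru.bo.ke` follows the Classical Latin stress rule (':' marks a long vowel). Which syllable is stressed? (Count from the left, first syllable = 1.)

Classical Latin: stress the penult if heavy (long vowel or closed), else the antepenult.
Weights: 5 ru L, 6 bo L, 7 ke L.
The penult (syllable 6, bo) is light, so stress falls on the antepenult (syllable 5, ru).
Stress on syllable 5: re.na.lid.di:.ˈru.bo.ke.

5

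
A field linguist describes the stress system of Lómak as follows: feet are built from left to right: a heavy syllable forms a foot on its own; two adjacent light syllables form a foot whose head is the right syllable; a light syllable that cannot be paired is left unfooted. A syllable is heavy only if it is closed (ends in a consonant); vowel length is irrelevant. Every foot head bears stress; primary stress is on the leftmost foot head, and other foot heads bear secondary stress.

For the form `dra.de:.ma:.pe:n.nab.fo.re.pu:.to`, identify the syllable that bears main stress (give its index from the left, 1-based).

Weights: 1 dra L, 2 de: L, 3 ma: L, 4 pe:n H, 5 nab H, 6 fo L, 7 re L, 8 pu: L, 9 to L.
Parse left to right (heavy = foot alone; LL = one foot; stranded L unfooted): (dra.ˈde:) ma: (ˈpe:n) (ˈnab) (fo.ˈre) (pu:.ˈto).
Foot heads: 2, 4, 5, 7, 9.
Primary stress on the leftmost head = syllable 2.
Primary stress: syllable 2 → dra.ˈde:.ma:.pe:n.nab.fo.re.pu:.to.

2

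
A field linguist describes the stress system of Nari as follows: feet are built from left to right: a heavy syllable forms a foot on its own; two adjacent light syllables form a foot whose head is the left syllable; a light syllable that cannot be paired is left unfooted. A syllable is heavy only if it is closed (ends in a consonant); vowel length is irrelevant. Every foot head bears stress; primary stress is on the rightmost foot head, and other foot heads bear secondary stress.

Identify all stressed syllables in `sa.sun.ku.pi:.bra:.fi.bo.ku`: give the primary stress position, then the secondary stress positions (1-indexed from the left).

Weights: 1 sa L, 2 sun H, 3 ku L, 4 pi: L, 5 bra: L, 6 fi L, 7 bo L, 8 ku L.
Parse left to right (heavy = foot alone; LL = one foot; stranded L unfooted): sa (ˈsun) (ˈku.pi:) (ˈbra:.fi) (ˈbo.ku).
Foot heads: 2, 3, 5, 7.
Primary stress on the rightmost head = syllable 7.
Secondary stress on 2, 3, 5: sa.ˌsun.ˌku.pi:.ˌbra:.fi.ˈbo.ku.

primary 7, secondary 2, 3, 5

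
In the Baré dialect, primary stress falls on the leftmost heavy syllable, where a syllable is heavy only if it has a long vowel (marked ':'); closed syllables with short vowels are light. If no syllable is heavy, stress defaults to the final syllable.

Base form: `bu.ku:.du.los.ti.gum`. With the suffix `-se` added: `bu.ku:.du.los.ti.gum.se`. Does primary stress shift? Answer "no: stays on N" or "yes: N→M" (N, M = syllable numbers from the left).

Base `bu.ku:.du.los.ti.gum` (6 syllables):
  Weights: 1 bu L, 2 ku: H, 3 du L, 4 los L, 5 ti L, 6 gum L.
  Heavy syllables in the domain: 2. The leftmost is syllable 2 (ku:).
  → primary stress on syllable 2.
Suffixed `bu.ku:.du.los.ti.gum.se` (7 syllables):
  Weights: 1 bu L, 2 ku: H, 3 du L, 4 los L, 5 ti L, 6 gum L, 7 se L.
  Heavy syllables in the domain: 2. The leftmost is syllable 2 (ku:).
  → primary stress on syllable 2.

no: stays on 2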